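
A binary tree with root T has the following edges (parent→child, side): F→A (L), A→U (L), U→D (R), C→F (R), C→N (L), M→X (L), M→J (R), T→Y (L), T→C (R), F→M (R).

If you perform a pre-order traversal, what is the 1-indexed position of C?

Pre-order visits the node, then its left subtree, then its right subtree.
Visit T.
At T: go left to Y.
  Y is a leaf — visit Y.
At T: go right to C.
  Visit C.
  At C: go left to N.
    N is a leaf — visit N.
  At C: go right to F.
    Visit F.
    At F: go left to A.
      Visit A.
      At A: go left to U.
        Visit U.
        At U: no left child.
        At U: go right to D.
          D is a leaf — visit D.
      At A: no right child.
    At F: go right to M.
      Visit M.
      At M: go left to X.
        X is a leaf — visit X.
      At M: go right to J.
        J is a leaf — visit J.
Full pre-order sequence: T, Y, C, N, F, A, U, D, M, X, J.

3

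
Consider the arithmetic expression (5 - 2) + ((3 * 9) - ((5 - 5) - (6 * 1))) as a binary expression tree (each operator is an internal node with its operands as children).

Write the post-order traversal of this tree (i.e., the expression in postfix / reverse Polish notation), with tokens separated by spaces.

5 2 - 3 9 * 5 5 - 6 1 * - - +

Post-order on an expression tree gives postfix notation: for each operator, emit left operand, right operand, then the operator.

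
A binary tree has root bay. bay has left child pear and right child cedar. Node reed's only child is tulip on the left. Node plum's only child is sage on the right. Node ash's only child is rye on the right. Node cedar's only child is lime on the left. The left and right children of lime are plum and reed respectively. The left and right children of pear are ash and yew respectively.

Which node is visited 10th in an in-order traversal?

reed

In-order visits the left subtree, then the node, then the right subtree.
At bay: go left to pear.
  At pear: go left to ash.
    At ash: no left child.
    Visit ash.
    At ash: go right to rye.
      rye is a leaf — visit rye.
  Visit pear.
  At pear: go right to yew.
    yew is a leaf — visit yew.
Visit bay.
At bay: go right to cedar.
  At cedar: go left to lime.
    At lime: go left to plum.
      At plum: no left child.
      Visit plum.
      At plum: go right to sage.
        sage is a leaf — visit sage.
    Visit lime.
    At lime: go right to reed.
      At reed: go left to tulip.
        tulip is a leaf — visit tulip.
      Visit reed.
      At reed: no right child.
  Visit cedar.
  At cedar: no right child.
Full in-order sequence: ash, rye, pear, yew, bay, plum, sage, lime, tulip, reed, cedar.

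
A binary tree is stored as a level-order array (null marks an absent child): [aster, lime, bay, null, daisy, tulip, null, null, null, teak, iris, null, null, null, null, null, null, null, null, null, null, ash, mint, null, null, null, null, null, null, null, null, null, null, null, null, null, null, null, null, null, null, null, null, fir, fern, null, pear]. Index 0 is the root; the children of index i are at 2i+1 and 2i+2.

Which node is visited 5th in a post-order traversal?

Post-order visits the left subtree, then the right subtree, then the node.
At aster: go left to lime.
  At lime: no left child.
  At lime: go right to daisy.
    At daisy: go left to teak.
      teak is a leaf — visit teak.
    At daisy: go right to iris.
      At iris: go left to ash.
        At ash: go left to fir.
          fir is a leaf — visit fir.
        At ash: go right to fern.
          fern is a leaf — visit fern.
        Visit ash.
      At iris: go right to mint.
        At mint: no left child.
        At mint: go right to pear.
          pear is a leaf — visit pear.
        Visit mint.
      Visit iris.
    Visit daisy.
  Visit lime.
At aster: go right to bay.
  At bay: go left to tulip.
    tulip is a leaf — visit tulip.
  At bay: no right child.
  Visit bay.
Visit aster.
Full post-order sequence: teak, fir, fern, ash, pear, mint, iris, daisy, lime, tulip, bay, aster.

pear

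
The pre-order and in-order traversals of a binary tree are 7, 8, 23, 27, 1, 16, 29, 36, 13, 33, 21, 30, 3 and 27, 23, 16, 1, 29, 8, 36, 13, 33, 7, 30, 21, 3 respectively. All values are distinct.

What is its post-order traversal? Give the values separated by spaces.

27 16 29 1 23 33 13 36 8 30 3 21 7

The first element of pre-order is the root; it splits in-order into left and right subtrees.
Root 7: left subtree has 9 nodes {27, 23, 16, 1, 29, 8, 36, 13, 33}, right has 3 {30, 21, 3}.
  Root 8: left subtree has 5 nodes {27, 23, 16, 1, 29}, right has 3 {36, 13, 33}.
    Root 23: left subtree has 1 node {27}, right has 3 {16, 1, 29}.
      Root 1: left subtree has 1 node {16}, right has 1 {29}.
    Root 36: left subtree has 0 nodes { }, right has 2 {13, 33}.
      Root 13: left subtree has 0 nodes { }, right has 1 {33}.
  Root 21: left subtree has 1 node {30}, right has 1 {3}.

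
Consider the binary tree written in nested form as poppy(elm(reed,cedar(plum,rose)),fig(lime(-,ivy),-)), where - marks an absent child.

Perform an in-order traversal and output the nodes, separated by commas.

reed, elm, plum, cedar, rose, poppy, lime, ivy, fig

In-order visits the left subtree, then the node, then the right subtree.
At poppy: go left to elm.
  At elm: go left to reed.
    reed is a leaf — visit reed.
  Visit elm.
  At elm: go right to cedar.
    At cedar: go left to plum.
      plum is a leaf — visit plum.
    Visit cedar.
    At cedar: go right to rose.
      rose is a leaf — visit rose.
Visit poppy.
At poppy: go right to fig.
  At fig: go left to lime.
    At lime: no left child.
    Visit lime.
    At lime: go right to ivy.
      ivy is a leaf — visit ivy.
  Visit fig.
  At fig: no right child.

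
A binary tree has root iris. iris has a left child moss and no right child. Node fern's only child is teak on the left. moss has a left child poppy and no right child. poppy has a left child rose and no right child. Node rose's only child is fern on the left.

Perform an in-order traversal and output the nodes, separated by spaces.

In-order visits the left subtree, then the node, then the right subtree.
At iris: go left to moss.
  At moss: go left to poppy.
    At poppy: go left to rose.
      At rose: go left to fern.
        At fern: go left to teak.
          teak is a leaf — visit teak.
        Visit fern.
        At fern: no right child.
      Visit rose.
      At rose: no right child.
    Visit poppy.
    At poppy: no right child.
  Visit moss.
  At moss: no right child.
Visit iris.
At iris: no right child.

teak fern rose poppy moss iris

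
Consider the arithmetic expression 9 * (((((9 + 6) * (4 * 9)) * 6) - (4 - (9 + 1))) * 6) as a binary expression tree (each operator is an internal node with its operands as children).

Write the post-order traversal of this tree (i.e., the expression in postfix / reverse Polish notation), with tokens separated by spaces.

9 9 6 + 4 9 * * 6 * 4 9 1 + - - 6 * *

Post-order on an expression tree gives postfix notation: for each operator, emit left operand, right operand, then the operator.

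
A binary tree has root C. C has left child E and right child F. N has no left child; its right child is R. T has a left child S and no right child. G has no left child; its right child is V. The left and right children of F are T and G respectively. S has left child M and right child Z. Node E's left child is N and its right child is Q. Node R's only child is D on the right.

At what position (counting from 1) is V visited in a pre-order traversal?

Pre-order visits the node, then its left subtree, then its right subtree.
Visit C.
At C: go left to E.
  Visit E.
  At E: go left to N.
    Visit N.
    At N: no left child.
    At N: go right to R.
      Visit R.
      At R: no left child.
      At R: go right to D.
        D is a leaf — visit D.
  At E: go right to Q.
    Q is a leaf — visit Q.
At C: go right to F.
  Visit F.
  At F: go left to T.
    Visit T.
    At T: go left to S.
      Visit S.
      At S: go left to M.
        M is a leaf — visit M.
      At S: go right to Z.
        Z is a leaf — visit Z.
    At T: no right child.
  At F: go right to G.
    Visit G.
    At G: no left child.
    At G: go right to V.
      V is a leaf — visit V.
Full pre-order sequence: C, E, N, R, D, Q, F, T, S, M, Z, G, V.

13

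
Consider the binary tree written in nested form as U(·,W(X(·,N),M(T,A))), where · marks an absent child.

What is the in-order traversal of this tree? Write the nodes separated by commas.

U, X, N, W, T, M, A

In-order visits the left subtree, then the node, then the right subtree.
At U: no left child.
Visit U.
At U: go right to W.
  At W: go left to X.
    At X: no left child.
    Visit X.
    At X: go right to N.
      N is a leaf — visit N.
  Visit W.
  At W: go right to M.
    At M: go left to T.
      T is a leaf — visit T.
    Visit M.
    At M: go right to A.
      A is a leaf — visit A.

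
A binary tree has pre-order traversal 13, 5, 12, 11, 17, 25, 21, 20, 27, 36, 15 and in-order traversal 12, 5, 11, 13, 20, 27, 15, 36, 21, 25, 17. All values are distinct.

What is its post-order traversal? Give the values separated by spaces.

12 11 5 15 36 27 20 21 25 17 13

The first element of pre-order is the root; it splits in-order into left and right subtrees.
Root 13: left subtree has 3 nodes {12, 5, 11}, right has 7 {20, 27, 15, 36, 21, 25, 17}.
  Root 5: left subtree has 1 node {12}, right has 1 {11}.
  Root 17: left subtree has 6 nodes {20, 27, 15, 36, 21, 25}, right has 0 { }.
    Root 25: left subtree has 5 nodes {20, 27, 15, 36, 21}, right has 0 { }.
      Root 21: left subtree has 4 nodes {20, 27, 15, 36}, right has 0 { }.
        Root 20: left subtree has 0 nodes { }, right has 3 {27, 15, 36}.
          Root 27: left subtree has 0 nodes { }, right has 2 {15, 36}.
            Root 36: left subtree has 1 node {15}, right has 0 { }.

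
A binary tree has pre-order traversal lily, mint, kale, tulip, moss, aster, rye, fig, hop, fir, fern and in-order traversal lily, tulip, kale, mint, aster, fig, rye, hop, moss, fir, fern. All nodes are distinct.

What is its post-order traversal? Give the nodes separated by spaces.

The first element of pre-order is the root; it splits in-order into left and right subtrees.
Root lily: left subtree has 0 nodes { }, right has 10 {tulip, kale, mint, aster, fig, rye, hop, moss, fir, fern}.
  Root mint: left subtree has 2 nodes {tulip, kale}, right has 7 {aster, fig, rye, hop, moss, fir, fern}.
    Root kale: left subtree has 1 node {tulip}, right has 0 { }.
    Root moss: left subtree has 4 nodes {aster, fig, rye, hop}, right has 2 {fir, fern}.
      Root aster: left subtree has 0 nodes { }, right has 3 {fig, rye, hop}.
        Root rye: left subtree has 1 node {fig}, right has 1 {hop}.
      Root fir: left subtree has 0 nodes { }, right has 1 {fern}.

tulip kale fig hop rye aster fern fir moss mint lily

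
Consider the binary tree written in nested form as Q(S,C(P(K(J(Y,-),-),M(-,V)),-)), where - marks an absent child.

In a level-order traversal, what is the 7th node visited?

J

Level-order visits nodes level by level from the root, left to right within each level.
Level 0: Q
Level 1: S, C
Level 2: P
Level 3: K, M
Level 4: J, V
Level 5: Y
Full level-order sequence: Q, S, C, P, K, M, J, V, Y.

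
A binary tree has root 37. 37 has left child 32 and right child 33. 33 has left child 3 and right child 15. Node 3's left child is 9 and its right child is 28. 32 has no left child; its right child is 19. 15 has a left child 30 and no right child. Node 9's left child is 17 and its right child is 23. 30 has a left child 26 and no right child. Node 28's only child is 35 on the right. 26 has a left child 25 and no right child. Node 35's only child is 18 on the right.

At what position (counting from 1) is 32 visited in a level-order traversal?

2

Level-order visits nodes level by level from the root, left to right within each level.
Level 0: 37
Level 1: 32, 33
Level 2: 19, 3, 15
Level 3: 9, 28, 30
Level 4: 17, 23, 35, 26
Level 5: 18, 25
Full level-order sequence: 37, 32, 33, 19, 3, 15, 9, 28, 30, 17, 23, 35, 26, 18, 25.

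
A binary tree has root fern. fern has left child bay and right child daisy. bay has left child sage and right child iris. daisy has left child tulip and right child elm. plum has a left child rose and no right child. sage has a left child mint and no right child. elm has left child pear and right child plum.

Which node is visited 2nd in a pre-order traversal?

Pre-order visits the node, then its left subtree, then its right subtree.
Visit fern.
At fern: go left to bay.
  Visit bay.
  At bay: go left to sage.
    Visit sage.
    At sage: go left to mint.
      mint is a leaf — visit mint.
    At sage: no right child.
  At bay: go right to iris.
    iris is a leaf — visit iris.
At fern: go right to daisy.
  Visit daisy.
  At daisy: go left to tulip.
    tulip is a leaf — visit tulip.
  At daisy: go right to elm.
    Visit elm.
    At elm: go left to pear.
      pear is a leaf — visit pear.
    At elm: go right to plum.
      Visit plum.
      At plum: go left to rose.
        rose is a leaf — visit rose.
      At plum: no right child.
Full pre-order sequence: fern, bay, sage, mint, iris, daisy, tulip, elm, pear, plum, rose.

bay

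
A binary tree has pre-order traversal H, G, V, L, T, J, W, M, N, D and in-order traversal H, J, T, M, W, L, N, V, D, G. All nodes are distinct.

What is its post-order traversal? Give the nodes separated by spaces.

The first element of pre-order is the root; it splits in-order into left and right subtrees.
Root H: left subtree has 0 nodes { }, right has 9 {J, T, M, W, L, N, V, D, G}.
  Root G: left subtree has 8 nodes {J, T, M, W, L, N, V, D}, right has 0 { }.
    Root V: left subtree has 6 nodes {J, T, M, W, L, N}, right has 1 {D}.
      Root L: left subtree has 4 nodes {J, T, M, W}, right has 1 {N}.
        Root T: left subtree has 1 node {J}, right has 2 {M, W}.
          Root W: left subtree has 1 node {M}, right has 0 { }.

J M W T N L D V G H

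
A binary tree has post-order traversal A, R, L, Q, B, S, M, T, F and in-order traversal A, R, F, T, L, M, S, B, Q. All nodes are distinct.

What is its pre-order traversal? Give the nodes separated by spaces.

The last element of post-order is the root; it splits in-order into left and right subtrees.
Root F: left subtree has 2 nodes {A, R}, right has 6 {T, L, M, S, B, Q}.
  Root R: left subtree has 1 node {A}, right has 0 { }.
  Root T: left subtree has 0 nodes { }, right has 5 {L, M, S, B, Q}.
    Root M: left subtree has 1 node {L}, right has 3 {S, B, Q}.
      Root S: left subtree has 0 nodes { }, right has 2 {B, Q}.
        Root B: left subtree has 0 nodes { }, right has 1 {Q}.

F R A T M L S B Q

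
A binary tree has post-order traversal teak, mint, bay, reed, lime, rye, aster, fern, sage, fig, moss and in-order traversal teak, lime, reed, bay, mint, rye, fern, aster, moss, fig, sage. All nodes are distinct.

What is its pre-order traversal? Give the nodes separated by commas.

The last element of post-order is the root; it splits in-order into left and right subtrees.
Root moss: left subtree has 8 nodes {teak, lime, reed, bay, mint, rye, fern, aster}, right has 2 {fig, sage}.
  Root fern: left subtree has 6 nodes {teak, lime, reed, bay, mint, rye}, right has 1 {aster}.
    Root rye: left subtree has 5 nodes {teak, lime, reed, bay, mint}, right has 0 { }.
      Root lime: left subtree has 1 node {teak}, right has 3 {reed, bay, mint}.
        Root reed: left subtree has 0 nodes { }, right has 2 {bay, mint}.
          Root bay: left subtree has 0 nodes { }, right has 1 {mint}.
  Root fig: left subtree has 0 nodes { }, right has 1 {sage}.

moss, fern, rye, lime, teak, reed, bay, mint, aster, fig, sage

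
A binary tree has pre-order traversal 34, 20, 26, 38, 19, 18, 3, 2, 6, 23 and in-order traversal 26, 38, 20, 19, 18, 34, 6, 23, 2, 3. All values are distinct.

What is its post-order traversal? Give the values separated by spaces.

38 26 18 19 20 23 6 2 3 34

The first element of pre-order is the root; it splits in-order into left and right subtrees.
Root 34: left subtree has 5 nodes {26, 38, 20, 19, 18}, right has 4 {6, 23, 2, 3}.
  Root 20: left subtree has 2 nodes {26, 38}, right has 2 {19, 18}.
    Root 26: left subtree has 0 nodes { }, right has 1 {38}.
    Root 19: left subtree has 0 nodes { }, right has 1 {18}.
  Root 3: left subtree has 3 nodes {6, 23, 2}, right has 0 { }.
    Root 2: left subtree has 2 nodes {6, 23}, right has 0 { }.
      Root 6: left subtree has 0 nodes { }, right has 1 {23}.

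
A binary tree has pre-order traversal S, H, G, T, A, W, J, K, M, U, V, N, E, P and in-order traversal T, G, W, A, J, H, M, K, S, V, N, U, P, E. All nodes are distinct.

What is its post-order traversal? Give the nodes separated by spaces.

The first element of pre-order is the root; it splits in-order into left and right subtrees.
Root S: left subtree has 8 nodes {T, G, W, A, J, H, M, K}, right has 5 {V, N, U, P, E}.
  Root H: left subtree has 5 nodes {T, G, W, A, J}, right has 2 {M, K}.
    Root G: left subtree has 1 node {T}, right has 3 {W, A, J}.
      Root A: left subtree has 1 node {W}, right has 1 {J}.
    Root K: left subtree has 1 node {M}, right has 0 { }.
  Root U: left subtree has 2 nodes {V, N}, right has 2 {P, E}.
    Root V: left subtree has 0 nodes { }, right has 1 {N}.
    Root E: left subtree has 1 node {P}, right has 0 { }.

T W J A G M K H N V P E U S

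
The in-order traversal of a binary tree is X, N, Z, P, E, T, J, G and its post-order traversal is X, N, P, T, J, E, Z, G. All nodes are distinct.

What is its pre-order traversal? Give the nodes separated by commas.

G, Z, N, X, E, P, J, T

The last element of post-order is the root; it splits in-order into left and right subtrees.
Root G: left subtree has 7 nodes {X, N, Z, P, E, T, J}, right has 0 { }.
  Root Z: left subtree has 2 nodes {X, N}, right has 4 {P, E, T, J}.
    Root N: left subtree has 1 node {X}, right has 0 { }.
    Root E: left subtree has 1 node {P}, right has 2 {T, J}.
      Root J: left subtree has 1 node {T}, right has 0 { }.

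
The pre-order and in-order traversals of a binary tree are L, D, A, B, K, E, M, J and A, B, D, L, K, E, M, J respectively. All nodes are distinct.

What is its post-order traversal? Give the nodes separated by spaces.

B A D J M E K L

The first element of pre-order is the root; it splits in-order into left and right subtrees.
Root L: left subtree has 3 nodes {A, B, D}, right has 4 {K, E, M, J}.
  Root D: left subtree has 2 nodes {A, B}, right has 0 { }.
    Root A: left subtree has 0 nodes { }, right has 1 {B}.
  Root K: left subtree has 0 nodes { }, right has 3 {E, M, J}.
    Root E: left subtree has 0 nodes { }, right has 2 {M, J}.
      Root M: left subtree has 0 nodes { }, right has 1 {J}.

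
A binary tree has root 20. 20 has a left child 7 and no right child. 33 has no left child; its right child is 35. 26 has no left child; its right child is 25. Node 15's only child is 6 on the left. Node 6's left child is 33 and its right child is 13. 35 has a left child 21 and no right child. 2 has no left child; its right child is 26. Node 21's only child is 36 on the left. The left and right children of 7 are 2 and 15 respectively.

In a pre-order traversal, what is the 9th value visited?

35

Pre-order visits the node, then its left subtree, then its right subtree.
Visit 20.
At 20: go left to 7.
  Visit 7.
  At 7: go left to 2.
    Visit 2.
    At 2: no left child.
    At 2: go right to 26.
      Visit 26.
      At 26: no left child.
      At 26: go right to 25.
        25 is a leaf — visit 25.
  At 7: go right to 15.
    Visit 15.
    At 15: go left to 6.
      Visit 6.
      At 6: go left to 33.
        Visit 33.
        At 33: no left child.
        At 33: go right to 35.
          Visit 35.
          At 35: go left to 21.
            Visit 21.
            At 21: go left to 36.
              36 is a leaf — visit 36.
            At 21: no right child.
          At 35: no right child.
      At 6: go right to 13.
        13 is a leaf — visit 13.
    At 15: no right child.
At 20: no right child.
Full pre-order sequence: 20, 7, 2, 26, 25, 15, 6, 33, 35, 21, 36, 13.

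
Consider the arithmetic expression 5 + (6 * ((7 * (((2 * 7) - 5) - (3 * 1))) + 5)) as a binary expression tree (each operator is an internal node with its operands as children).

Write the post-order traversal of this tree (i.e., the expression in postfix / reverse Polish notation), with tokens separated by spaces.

Post-order on an expression tree gives postfix notation: for each operator, emit left operand, right operand, then the operator.

5 6 7 2 7 * 5 - 3 1 * - * 5 + * +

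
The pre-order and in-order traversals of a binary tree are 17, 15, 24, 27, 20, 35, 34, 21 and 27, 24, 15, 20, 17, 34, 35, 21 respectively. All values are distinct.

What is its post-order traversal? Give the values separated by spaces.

The first element of pre-order is the root; it splits in-order into left and right subtrees.
Root 17: left subtree has 4 nodes {27, 24, 15, 20}, right has 3 {34, 35, 21}.
  Root 15: left subtree has 2 nodes {27, 24}, right has 1 {20}.
    Root 24: left subtree has 1 node {27}, right has 0 { }.
  Root 35: left subtree has 1 node {34}, right has 1 {21}.

27 24 20 15 34 21 35 17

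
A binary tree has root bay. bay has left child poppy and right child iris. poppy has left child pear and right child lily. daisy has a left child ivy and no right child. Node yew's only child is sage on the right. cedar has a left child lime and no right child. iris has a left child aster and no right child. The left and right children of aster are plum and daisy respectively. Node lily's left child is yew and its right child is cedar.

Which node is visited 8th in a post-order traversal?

plum

Post-order visits the left subtree, then the right subtree, then the node.
At bay: go left to poppy.
  At poppy: go left to pear.
    pear is a leaf — visit pear.
  At poppy: go right to lily.
    At lily: go left to yew.
      At yew: no left child.
      At yew: go right to sage.
        sage is a leaf — visit sage.
      Visit yew.
    At lily: go right to cedar.
      At cedar: go left to lime.
        lime is a leaf — visit lime.
      At cedar: no right child.
      Visit cedar.
    Visit lily.
  Visit poppy.
At bay: go right to iris.
  At iris: go left to aster.
    At aster: go left to plum.
      plum is a leaf — visit plum.
    At aster: go right to daisy.
      At daisy: go left to ivy.
        ivy is a leaf — visit ivy.
      At daisy: no right child.
      Visit daisy.
    Visit aster.
  At iris: no right child.
  Visit iris.
Visit bay.
Full post-order sequence: pear, sage, yew, lime, cedar, lily, poppy, plum, ivy, daisy, aster, iris, bay.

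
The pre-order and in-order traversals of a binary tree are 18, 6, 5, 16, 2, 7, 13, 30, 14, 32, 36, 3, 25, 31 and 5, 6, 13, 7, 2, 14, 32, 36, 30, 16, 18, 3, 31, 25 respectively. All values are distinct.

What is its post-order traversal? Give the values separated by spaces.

5 13 7 36 32 14 30 2 16 6 31 25 3 18

The first element of pre-order is the root; it splits in-order into left and right subtrees.
Root 18: left subtree has 10 nodes {5, 6, 13, 7, 2, 14, 32, 36, 30, 16}, right has 3 {3, 31, 25}.
  Root 6: left subtree has 1 node {5}, right has 8 {13, 7, 2, 14, 32, 36, 30, 16}.
    Root 16: left subtree has 7 nodes {13, 7, 2, 14, 32, 36, 30}, right has 0 { }.
      Root 2: left subtree has 2 nodes {13, 7}, right has 4 {14, 32, 36, 30}.
        Root 7: left subtree has 1 node {13}, right has 0 { }.
        Root 30: left subtree has 3 nodes {14, 32, 36}, right has 0 { }.
          Root 14: left subtree has 0 nodes { }, right has 2 {32, 36}.
            Root 32: left subtree has 0 nodes { }, right has 1 {36}.
  Root 3: left subtree has 0 nodes { }, right has 2 {31, 25}.
    Root 25: left subtree has 1 node {31}, right has 0 { }.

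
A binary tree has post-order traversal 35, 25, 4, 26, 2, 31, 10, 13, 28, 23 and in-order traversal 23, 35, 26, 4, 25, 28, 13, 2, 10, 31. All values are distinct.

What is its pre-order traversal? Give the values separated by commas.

23, 28, 26, 35, 4, 25, 13, 10, 2, 31

The last element of post-order is the root; it splits in-order into left and right subtrees.
Root 23: left subtree has 0 nodes { }, right has 9 {35, 26, 4, 25, 28, 13, 2, 10, 31}.
  Root 28: left subtree has 4 nodes {35, 26, 4, 25}, right has 4 {13, 2, 10, 31}.
    Root 26: left subtree has 1 node {35}, right has 2 {4, 25}.
      Root 4: left subtree has 0 nodes { }, right has 1 {25}.
    Root 13: left subtree has 0 nodes { }, right has 3 {2, 10, 31}.
      Root 10: left subtree has 1 node {2}, right has 1 {31}.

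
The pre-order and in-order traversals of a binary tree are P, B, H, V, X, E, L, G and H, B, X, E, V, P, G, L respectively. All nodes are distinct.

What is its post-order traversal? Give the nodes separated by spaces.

H E X V B G L P

The first element of pre-order is the root; it splits in-order into left and right subtrees.
Root P: left subtree has 5 nodes {H, B, X, E, V}, right has 2 {G, L}.
  Root B: left subtree has 1 node {H}, right has 3 {X, E, V}.
    Root V: left subtree has 2 nodes {X, E}, right has 0 { }.
      Root X: left subtree has 0 nodes { }, right has 1 {E}.
  Root L: left subtree has 1 node {G}, right has 0 { }.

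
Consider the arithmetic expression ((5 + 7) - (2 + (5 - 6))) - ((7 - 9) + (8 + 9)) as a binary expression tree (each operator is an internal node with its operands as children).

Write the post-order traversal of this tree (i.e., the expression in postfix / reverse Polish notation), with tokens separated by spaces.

5 7 + 2 5 6 - + - 7 9 - 8 9 + + -

Post-order on an expression tree gives postfix notation: for each operator, emit left operand, right operand, then the operator.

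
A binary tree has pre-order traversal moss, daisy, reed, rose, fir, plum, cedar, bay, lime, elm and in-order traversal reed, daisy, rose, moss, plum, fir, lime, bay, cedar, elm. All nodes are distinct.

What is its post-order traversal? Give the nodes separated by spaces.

reed rose daisy plum lime bay elm cedar fir moss

The first element of pre-order is the root; it splits in-order into left and right subtrees.
Root moss: left subtree has 3 nodes {reed, daisy, rose}, right has 6 {plum, fir, lime, bay, cedar, elm}.
  Root daisy: left subtree has 1 node {reed}, right has 1 {rose}.
  Root fir: left subtree has 1 node {plum}, right has 4 {lime, bay, cedar, elm}.
    Root cedar: left subtree has 2 nodes {lime, bay}, right has 1 {elm}.
      Root bay: left subtree has 1 node {lime}, right has 0 { }.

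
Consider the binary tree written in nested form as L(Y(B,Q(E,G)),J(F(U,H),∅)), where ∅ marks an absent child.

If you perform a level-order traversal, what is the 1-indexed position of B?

4

Level-order visits nodes level by level from the root, left to right within each level.
Level 0: L
Level 1: Y, J
Level 2: B, Q, F
Level 3: E, G, U, H
Full level-order sequence: L, Y, J, B, Q, F, E, G, U, H.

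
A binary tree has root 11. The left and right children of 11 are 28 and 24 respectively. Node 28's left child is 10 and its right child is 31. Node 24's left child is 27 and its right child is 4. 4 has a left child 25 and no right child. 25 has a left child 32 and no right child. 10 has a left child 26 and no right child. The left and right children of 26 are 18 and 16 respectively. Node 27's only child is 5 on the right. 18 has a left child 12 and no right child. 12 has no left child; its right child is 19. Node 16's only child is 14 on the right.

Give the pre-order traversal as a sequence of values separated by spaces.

11 28 10 26 18 12 19 16 14 31 24 27 5 4 25 32

Pre-order visits the node, then its left subtree, then its right subtree.
Visit 11.
At 11: go left to 28.
  Visit 28.
  At 28: go left to 10.
    Visit 10.
    At 10: go left to 26.
      Visit 26.
      At 26: go left to 18.
        Visit 18.
        At 18: go left to 12.
          Visit 12.
          At 12: no left child.
          At 12: go right to 19.
            19 is a leaf — visit 19.
        At 18: no right child.
      At 26: go right to 16.
        Visit 16.
        At 16: no left child.
        At 16: go right to 14.
          14 is a leaf — visit 14.
    At 10: no right child.
  At 28: go right to 31.
    31 is a leaf — visit 31.
At 11: go right to 24.
  Visit 24.
  At 24: go left to 27.
    Visit 27.
    At 27: no left child.
    At 27: go right to 5.
      5 is a leaf — visit 5.
  At 24: go right to 4.
    Visit 4.
    At 4: go left to 25.
      Visit 25.
      At 25: go left to 32.
        32 is a leaf — visit 32.
      At 25: no right child.
    At 4: no right child.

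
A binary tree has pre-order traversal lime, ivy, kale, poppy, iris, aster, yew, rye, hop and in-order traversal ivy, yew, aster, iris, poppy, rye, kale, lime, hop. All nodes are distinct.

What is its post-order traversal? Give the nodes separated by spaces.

yew aster iris rye poppy kale ivy hop lime

The first element of pre-order is the root; it splits in-order into left and right subtrees.
Root lime: left subtree has 7 nodes {ivy, yew, aster, iris, poppy, rye, kale}, right has 1 {hop}.
  Root ivy: left subtree has 0 nodes { }, right has 6 {yew, aster, iris, poppy, rye, kale}.
    Root kale: left subtree has 5 nodes {yew, aster, iris, poppy, rye}, right has 0 { }.
      Root poppy: left subtree has 3 nodes {yew, aster, iris}, right has 1 {rye}.
        Root iris: left subtree has 2 nodes {yew, aster}, right has 0 { }.
          Root aster: left subtree has 1 node {yew}, right has 0 { }.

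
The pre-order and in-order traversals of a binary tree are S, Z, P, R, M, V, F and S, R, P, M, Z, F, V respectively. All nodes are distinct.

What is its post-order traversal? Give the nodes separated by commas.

R, M, P, F, V, Z, S

The first element of pre-order is the root; it splits in-order into left and right subtrees.
Root S: left subtree has 0 nodes { }, right has 6 {R, P, M, Z, F, V}.
  Root Z: left subtree has 3 nodes {R, P, M}, right has 2 {F, V}.
    Root P: left subtree has 1 node {R}, right has 1 {M}.
    Root V: left subtree has 1 node {F}, right has 0 { }.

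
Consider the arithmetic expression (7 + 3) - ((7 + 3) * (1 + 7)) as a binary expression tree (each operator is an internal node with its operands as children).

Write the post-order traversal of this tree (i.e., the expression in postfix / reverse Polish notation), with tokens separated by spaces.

7 3 + 7 3 + 1 7 + * -

Post-order on an expression tree gives postfix notation: for each operator, emit left operand, right operand, then the operator.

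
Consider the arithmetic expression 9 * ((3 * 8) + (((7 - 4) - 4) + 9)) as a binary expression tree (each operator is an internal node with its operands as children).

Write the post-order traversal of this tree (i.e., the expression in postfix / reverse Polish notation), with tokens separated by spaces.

Post-order on an expression tree gives postfix notation: for each operator, emit left operand, right operand, then the operator.

9 3 8 * 7 4 - 4 - 9 + + *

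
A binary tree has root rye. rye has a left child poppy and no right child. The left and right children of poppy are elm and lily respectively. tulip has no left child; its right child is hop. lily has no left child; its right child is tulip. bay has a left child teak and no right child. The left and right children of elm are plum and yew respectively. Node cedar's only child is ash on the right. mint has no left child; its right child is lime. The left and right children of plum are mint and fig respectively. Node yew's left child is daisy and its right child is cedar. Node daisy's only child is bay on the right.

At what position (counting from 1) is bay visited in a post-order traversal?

Post-order visits the left subtree, then the right subtree, then the node.
At rye: go left to poppy.
  At poppy: go left to elm.
    At elm: go left to plum.
      At plum: go left to mint.
        At mint: no left child.
        At mint: go right to lime.
          lime is a leaf — visit lime.
        Visit mint.
      At plum: go right to fig.
        fig is a leaf — visit fig.
      Visit plum.
    At elm: go right to yew.
      At yew: go left to daisy.
        At daisy: no left child.
        At daisy: go right to bay.
          At bay: go left to teak.
            teak is a leaf — visit teak.
          At bay: no right child.
          Visit bay.
        Visit daisy.
      At yew: go right to cedar.
        At cedar: no left child.
        At cedar: go right to ash.
          ash is a leaf — visit ash.
        Visit cedar.
      Visit yew.
    Visit elm.
  At poppy: go right to lily.
    At lily: no left child.
    At lily: go right to tulip.
      At tulip: no left child.
      At tulip: go right to hop.
        hop is a leaf — visit hop.
      Visit tulip.
    Visit lily.
  Visit poppy.
At rye: no right child.
Visit rye.
Full post-order sequence: lime, mint, fig, plum, teak, bay, daisy, ash, cedar, yew, elm, hop, tulip, lily, poppy, rye.

6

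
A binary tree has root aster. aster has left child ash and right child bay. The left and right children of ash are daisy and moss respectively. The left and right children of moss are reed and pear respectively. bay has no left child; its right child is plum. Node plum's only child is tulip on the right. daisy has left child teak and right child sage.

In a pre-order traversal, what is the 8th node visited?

pear

Pre-order visits the node, then its left subtree, then its right subtree.
Visit aster.
At aster: go left to ash.
  Visit ash.
  At ash: go left to daisy.
    Visit daisy.
    At daisy: go left to teak.
      teak is a leaf — visit teak.
    At daisy: go right to sage.
      sage is a leaf — visit sage.
  At ash: go right to moss.
    Visit moss.
    At moss: go left to reed.
      reed is a leaf — visit reed.
    At moss: go right to pear.
      pear is a leaf — visit pear.
At aster: go right to bay.
  Visit bay.
  At bay: no left child.
  At bay: go right to plum.
    Visit plum.
    At plum: no left child.
    At plum: go right to tulip.
      tulip is a leaf — visit tulip.
Full pre-order sequence: aster, ash, daisy, teak, sage, moss, reed, pear, bay, plum, tulip.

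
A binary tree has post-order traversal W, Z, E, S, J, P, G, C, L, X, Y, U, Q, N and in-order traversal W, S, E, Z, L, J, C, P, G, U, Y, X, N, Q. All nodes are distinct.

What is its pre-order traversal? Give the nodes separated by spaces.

The last element of post-order is the root; it splits in-order into left and right subtrees.
Root N: left subtree has 12 nodes {W, S, E, Z, L, J, C, P, G, U, Y, X}, right has 1 {Q}.
  Root U: left subtree has 9 nodes {W, S, E, Z, L, J, C, P, G}, right has 2 {Y, X}.
    Root L: left subtree has 4 nodes {W, S, E, Z}, right has 4 {J, C, P, G}.
      Root S: left subtree has 1 node {W}, right has 2 {E, Z}.
        Root E: left subtree has 0 nodes { }, right has 1 {Z}.
      Root C: left subtree has 1 node {J}, right has 2 {P, G}.
        Root G: left subtree has 1 node {P}, right has 0 { }.
    Root Y: left subtree has 0 nodes { }, right has 1 {X}.

N U L S W E Z C J G P Y X Q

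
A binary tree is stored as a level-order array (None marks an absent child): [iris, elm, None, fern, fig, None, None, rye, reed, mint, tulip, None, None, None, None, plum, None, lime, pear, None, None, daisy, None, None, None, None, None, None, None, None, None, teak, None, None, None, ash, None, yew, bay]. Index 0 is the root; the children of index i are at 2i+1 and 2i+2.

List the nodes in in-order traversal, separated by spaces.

teak plum rye fern ash lime reed yew pear bay elm mint fig daisy tulip iris

In-order visits the left subtree, then the node, then the right subtree.
At iris: go left to elm.
  At elm: go left to fern.
    At fern: go left to rye.
      At rye: go left to plum.
        At plum: go left to teak.
          teak is a leaf — visit teak.
        Visit plum.
        At plum: no right child.
      Visit rye.
      At rye: no right child.
    Visit fern.
    At fern: go right to reed.
      At reed: go left to lime.
        At lime: go left to ash.
          ash is a leaf — visit ash.
        Visit lime.
        At lime: no right child.
      Visit reed.
      At reed: go right to pear.
        At pear: go left to yew.
          yew is a leaf — visit yew.
        Visit pear.
        At pear: go right to bay.
          bay is a leaf — visit bay.
  Visit elm.
  At elm: go right to fig.
    At fig: go left to mint.
      mint is a leaf — visit mint.
    Visit fig.
    At fig: go right to tulip.
      At tulip: go left to daisy.
        daisy is a leaf — visit daisy.
      Visit tulip.
      At tulip: no right child.
Visit iris.
At iris: no right child.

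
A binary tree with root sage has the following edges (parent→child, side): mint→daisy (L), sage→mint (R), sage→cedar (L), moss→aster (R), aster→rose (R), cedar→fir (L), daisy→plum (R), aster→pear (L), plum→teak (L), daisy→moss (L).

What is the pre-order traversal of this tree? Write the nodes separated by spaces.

Pre-order visits the node, then its left subtree, then its right subtree.
Visit sage.
At sage: go left to cedar.
  Visit cedar.
  At cedar: go left to fir.
    fir is a leaf — visit fir.
  At cedar: no right child.
At sage: go right to mint.
  Visit mint.
  At mint: go left to daisy.
    Visit daisy.
    At daisy: go left to moss.
      Visit moss.
      At moss: no left child.
      At moss: go right to aster.
        Visit aster.
        At aster: go left to pear.
          pear is a leaf — visit pear.
        At aster: go right to rose.
          rose is a leaf — visit rose.
    At daisy: go right to plum.
      Visit plum.
      At plum: go left to teak.
        teak is a leaf — visit teak.
      At plum: no right child.
  At mint: no right child.

sage cedar fir mint daisy moss aster pear rose plum teak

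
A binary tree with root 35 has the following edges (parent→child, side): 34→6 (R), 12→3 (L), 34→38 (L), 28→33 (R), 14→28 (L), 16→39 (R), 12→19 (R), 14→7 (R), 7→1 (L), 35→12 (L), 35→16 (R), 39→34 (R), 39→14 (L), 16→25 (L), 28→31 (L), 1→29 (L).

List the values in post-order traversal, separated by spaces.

Post-order visits the left subtree, then the right subtree, then the node.
At 35: go left to 12.
  At 12: go left to 3.
    3 is a leaf — visit 3.
  At 12: go right to 19.
    19 is a leaf — visit 19.
  Visit 12.
At 35: go right to 16.
  At 16: go left to 25.
    25 is a leaf — visit 25.
  At 16: go right to 39.
    At 39: go left to 14.
      At 14: go left to 28.
        At 28: go left to 31.
          31 is a leaf — visit 31.
        At 28: go right to 33.
          33 is a leaf — visit 33.
        Visit 28.
      At 14: go right to 7.
        At 7: go left to 1.
          At 1: go left to 29.
            29 is a leaf — visit 29.
          At 1: no right child.
          Visit 1.
        At 7: no right child.
        Visit 7.
      Visit 14.
    At 39: go right to 34.
      At 34: go left to 38.
        38 is a leaf — visit 38.
      At 34: go right to 6.
        6 is a leaf — visit 6.
      Visit 34.
    Visit 39.
  Visit 16.
Visit 35.

3 19 12 25 31 33 28 29 1 7 14 38 6 34 39 16 35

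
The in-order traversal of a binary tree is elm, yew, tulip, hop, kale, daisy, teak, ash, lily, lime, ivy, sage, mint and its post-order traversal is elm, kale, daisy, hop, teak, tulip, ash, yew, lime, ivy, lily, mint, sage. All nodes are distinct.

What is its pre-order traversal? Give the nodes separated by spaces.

sage lily yew elm ash tulip teak hop daisy kale ivy lime mint

The last element of post-order is the root; it splits in-order into left and right subtrees.
Root sage: left subtree has 11 nodes {elm, yew, tulip, hop, kale, daisy, teak, ash, lily, lime, ivy}, right has 1 {mint}.
  Root lily: left subtree has 8 nodes {elm, yew, tulip, hop, kale, daisy, teak, ash}, right has 2 {lime, ivy}.
    Root yew: left subtree has 1 node {elm}, right has 6 {tulip, hop, kale, daisy, teak, ash}.
      Root ash: left subtree has 5 nodes {tulip, hop, kale, daisy, teak}, right has 0 { }.
        Root tulip: left subtree has 0 nodes { }, right has 4 {hop, kale, daisy, teak}.
          Root teak: left subtree has 3 nodes {hop, kale, daisy}, right has 0 { }.
            Root hop: left subtree has 0 nodes { }, right has 2 {kale, daisy}.
              Root daisy: left subtree has 1 node {kale}, right has 0 { }.
    Root ivy: left subtree has 1 node {lime}, right has 0 { }.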